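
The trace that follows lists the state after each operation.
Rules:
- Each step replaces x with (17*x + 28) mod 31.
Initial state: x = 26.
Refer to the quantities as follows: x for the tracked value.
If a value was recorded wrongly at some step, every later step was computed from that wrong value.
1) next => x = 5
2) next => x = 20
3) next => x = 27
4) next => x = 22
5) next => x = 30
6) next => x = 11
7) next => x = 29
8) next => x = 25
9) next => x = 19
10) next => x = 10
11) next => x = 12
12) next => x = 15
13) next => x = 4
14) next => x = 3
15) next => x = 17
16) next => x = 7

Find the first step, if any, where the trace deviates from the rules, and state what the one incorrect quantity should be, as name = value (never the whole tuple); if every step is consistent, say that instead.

no error

step 1: x = (17*26 + 28) mod 31 = 5 -> in agreement
step 2: x = (17*5 + 28) mod 31 = 20 -> checks out
step 3: x = (17*20 + 28) mod 31 = 27 -> no discrepancy
step 4: x = (17*27 + 28) mod 31 = 22 -> in agreement
step 5: x = (17*22 + 28) mod 31 = 30 -> same as recorded
step 6: x = (17*30 + 28) mod 31 = 11 -> checks out
step 7: x = (17*11 + 28) mod 31 = 29 -> consistent with the trace
step 8: x = (17*29 + 28) mod 31 = 25 -> verified
step 9: x = (17*25 + 28) mod 31 = 19 -> consistent with the trace
step 10: x = (17*19 + 28) mod 31 = 10 -> exactly as logged
step 11: x = (17*10 + 28) mod 31 = 12 -> verified
step 12: x = (17*12 + 28) mod 31 = 15 -> exactly as logged
step 13: x = (17*15 + 28) mod 31 = 4 -> verified
step 14: x = (17*4 + 28) mod 31 = 3 -> in agreement
step 15: x = (17*3 + 28) mod 31 = 17 -> exactly as logged
step 16: x = (17*17 + 28) mod 31 = 7 -> checks out
The whole run recomputes cleanly — no discrepancies.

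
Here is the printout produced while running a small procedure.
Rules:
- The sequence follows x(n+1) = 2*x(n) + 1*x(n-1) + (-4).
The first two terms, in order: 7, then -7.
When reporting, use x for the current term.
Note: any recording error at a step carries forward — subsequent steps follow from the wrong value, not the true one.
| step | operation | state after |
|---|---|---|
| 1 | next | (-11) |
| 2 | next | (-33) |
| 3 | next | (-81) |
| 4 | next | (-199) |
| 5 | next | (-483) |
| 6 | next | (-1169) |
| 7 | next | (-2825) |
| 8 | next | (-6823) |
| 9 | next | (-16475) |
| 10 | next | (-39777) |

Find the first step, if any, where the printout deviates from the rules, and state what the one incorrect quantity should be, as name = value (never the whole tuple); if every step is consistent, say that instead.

no error

step 1: x = 2*(-7) + (1)*(7) + (-4) = -11 -> confirmed correct
step 2: x = 2*(-11) + (1)*(-7) + (-4) = -33 -> same as recorded
step 3: x = 2*(-33) + (1)*(-11) + (-4) = -81 -> exactly as logged
step 4: x = 2*(-81) + (1)*(-33) + (-4) = -199 -> exactly as logged
step 5: x = 2*(-199) + (1)*(-81) + (-4) = -483 -> matches
step 6: x = 2*(-483) + (1)*(-199) + (-4) = -1169 -> consistent with the printout
step 7: x = 2*(-1169) + (1)*(-483) + (-4) = -2825 -> no discrepancy
step 8: x = 2*(-2825) + (1)*(-1169) + (-4) = -6823 -> exactly as logged
step 9: x = 2*(-6823) + (1)*(-2825) + (-4) = -16475 -> agrees with the printout
step 10: x = 2*(-16475) + (1)*(-6823) + (-4) = -39777 -> checks out
The recomputation confirms every line.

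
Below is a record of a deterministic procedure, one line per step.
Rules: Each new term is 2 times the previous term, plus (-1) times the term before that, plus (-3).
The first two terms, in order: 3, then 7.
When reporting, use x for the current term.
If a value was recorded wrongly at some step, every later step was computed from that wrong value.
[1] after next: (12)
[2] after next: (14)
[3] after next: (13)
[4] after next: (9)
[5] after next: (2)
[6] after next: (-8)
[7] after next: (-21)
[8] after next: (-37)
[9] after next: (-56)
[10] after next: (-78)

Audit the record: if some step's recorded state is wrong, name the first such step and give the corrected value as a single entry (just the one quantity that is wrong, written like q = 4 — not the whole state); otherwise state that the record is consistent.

step 1: x = 2*(7) + (-1)*(3) + (-3) = 8 -> the record has a different value
First deviation found at step 1; the corrected entry is x = 8.

step 1, x = 8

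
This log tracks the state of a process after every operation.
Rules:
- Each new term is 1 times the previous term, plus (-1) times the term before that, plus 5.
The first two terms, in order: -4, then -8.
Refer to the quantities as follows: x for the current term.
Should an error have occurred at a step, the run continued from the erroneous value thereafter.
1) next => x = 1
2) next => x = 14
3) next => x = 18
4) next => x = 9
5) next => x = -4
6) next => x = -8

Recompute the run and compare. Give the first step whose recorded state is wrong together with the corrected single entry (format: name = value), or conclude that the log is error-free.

no error

Recomputing the run from the initial state:
step 1: x = 1
step 2: x = 14
step 3: x = 18
step 4: x = 9
step 5: x = -4
step 6: x = -8
This matches the log at every step.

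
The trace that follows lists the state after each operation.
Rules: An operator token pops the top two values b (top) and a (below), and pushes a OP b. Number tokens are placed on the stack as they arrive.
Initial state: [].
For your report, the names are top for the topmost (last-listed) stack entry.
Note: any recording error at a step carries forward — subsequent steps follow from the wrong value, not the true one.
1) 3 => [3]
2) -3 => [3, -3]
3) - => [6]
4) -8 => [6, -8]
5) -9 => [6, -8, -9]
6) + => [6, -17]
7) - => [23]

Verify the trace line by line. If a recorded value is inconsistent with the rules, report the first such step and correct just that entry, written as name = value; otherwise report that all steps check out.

no error

Recomputing the run from the initial state:
step 1: [3]
step 2: [3, -3]
step 3: [6]
step 4: [6, -8]
step 5: [6, -8, -9]
step 6: [6, -17]
step 7: [23]
This matches the trace at every step.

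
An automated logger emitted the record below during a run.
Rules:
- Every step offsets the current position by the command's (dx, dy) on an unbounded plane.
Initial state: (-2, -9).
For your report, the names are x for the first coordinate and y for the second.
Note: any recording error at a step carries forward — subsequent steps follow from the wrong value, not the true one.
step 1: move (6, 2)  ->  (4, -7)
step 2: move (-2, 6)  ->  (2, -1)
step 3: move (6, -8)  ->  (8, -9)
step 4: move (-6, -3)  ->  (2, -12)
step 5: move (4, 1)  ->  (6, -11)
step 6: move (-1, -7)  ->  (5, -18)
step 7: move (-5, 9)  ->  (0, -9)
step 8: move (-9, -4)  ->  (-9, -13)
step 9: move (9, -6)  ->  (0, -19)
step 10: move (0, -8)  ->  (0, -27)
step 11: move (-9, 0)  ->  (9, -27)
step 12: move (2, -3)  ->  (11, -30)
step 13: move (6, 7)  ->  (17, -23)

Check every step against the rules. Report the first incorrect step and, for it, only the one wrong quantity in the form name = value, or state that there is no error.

step 11, x = -9

Step 1: x = -2 + (6) = 4, y = -9 + (2) = -7 — confirmed correct.
Step 2: x = 4 + (-2) = 2, y = -7 + (6) = -1 — exactly as logged.
Step 3: x = 2 + (6) = 8, y = -1 + (-8) = -9 — verified.
Step 4: x = 8 + (-6) = 2, y = -9 + (-3) = -12 — exactly as logged.
Step 5: x = 2 + (4) = 6, y = -12 + (1) = -11 — verified.
Step 6: x = 6 + (-1) = 5, y = -11 + (-7) = -18 — exactly as logged.
Step 7: x = 5 + (-5) = 0, y = -18 + (9) = -9 — exactly as logged.
Step 8: x = 0 + (-9) = -9, y = -9 + (-4) = -13 — verified.
Step 9: x = -9 + (9) = 0, y = -13 + (-6) = -19 — exactly as logged.
Step 10: x = 0 + (0) = 0, y = -19 + (-8) = -27 — checks out.
Step 11: x = 0 + (-9) = -9, y = -27 + (0) = -27 — this is not what the record shows.
The earliest wrong entry is at step 11: it should read x = -9.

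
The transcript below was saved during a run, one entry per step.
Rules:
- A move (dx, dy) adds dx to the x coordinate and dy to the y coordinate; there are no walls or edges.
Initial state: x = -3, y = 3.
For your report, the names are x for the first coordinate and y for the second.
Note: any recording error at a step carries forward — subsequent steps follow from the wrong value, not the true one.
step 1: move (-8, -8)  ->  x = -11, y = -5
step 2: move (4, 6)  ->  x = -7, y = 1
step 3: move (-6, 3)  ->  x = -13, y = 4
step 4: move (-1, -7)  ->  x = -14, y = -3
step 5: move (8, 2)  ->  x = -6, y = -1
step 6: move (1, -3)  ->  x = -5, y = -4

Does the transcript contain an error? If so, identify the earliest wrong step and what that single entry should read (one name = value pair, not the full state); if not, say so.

no error

Step 1: x = -3 + (-8) = -11, y = 3 + (-8) = -5 — exactly as logged.
Step 2: x = -11 + (4) = -7, y = -5 + (6) = 1 — verified.
Step 3: x = -7 + (-6) = -13, y = 1 + (3) = 4 — matches.
Step 4: x = -13 + (-1) = -14, y = 4 + (-7) = -3 — no discrepancy.
Step 5: x = -14 + (8) = -6, y = -3 + (2) = -1 — checks out.
Step 6: x = -6 + (1) = -5, y = -1 + (-3) = -4 — verified.
Every step is consistent.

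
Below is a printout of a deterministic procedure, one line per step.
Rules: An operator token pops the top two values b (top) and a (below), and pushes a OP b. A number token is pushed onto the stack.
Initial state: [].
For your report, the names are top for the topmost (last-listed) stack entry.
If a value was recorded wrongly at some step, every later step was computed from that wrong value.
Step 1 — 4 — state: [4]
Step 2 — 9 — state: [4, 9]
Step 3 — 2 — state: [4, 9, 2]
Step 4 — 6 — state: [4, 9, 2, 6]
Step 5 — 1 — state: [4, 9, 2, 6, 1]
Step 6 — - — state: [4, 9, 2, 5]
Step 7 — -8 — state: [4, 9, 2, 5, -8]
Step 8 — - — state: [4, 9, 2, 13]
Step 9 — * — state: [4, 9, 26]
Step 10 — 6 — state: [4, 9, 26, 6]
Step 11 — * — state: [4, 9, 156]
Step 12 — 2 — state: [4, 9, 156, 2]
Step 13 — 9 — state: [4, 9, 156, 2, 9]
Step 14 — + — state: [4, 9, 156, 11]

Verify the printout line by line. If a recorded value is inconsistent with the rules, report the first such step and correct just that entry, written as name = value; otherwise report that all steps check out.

no error

step 1: push 4: top = 4 -> same as recorded
step 2: push 9: top = 9 -> in agreement
step 3: push 2: top = 2 -> same as recorded
step 4: push 6: top = 6 -> consistent with the printout
step 5: push 1: top = 1 -> same as recorded
step 6: 6 - 1 = 5 -> consistent with the printout
step 7: push -8: top = -8 -> checks out
step 8: 5 - -8 = 13 -> agrees with the printout
step 9: 2 * 13 = 26 -> agrees with the printout
step 10: push 6: top = 6 -> exactly as logged
step 11: 26 * 6 = 156 -> exactly as logged
step 12: push 2: top = 2 -> same as recorded
step 13: push 9: top = 9 -> confirmed correct
step 14: 2 + 9 = 11 -> exactly as logged
All steps check out; nothing to correct.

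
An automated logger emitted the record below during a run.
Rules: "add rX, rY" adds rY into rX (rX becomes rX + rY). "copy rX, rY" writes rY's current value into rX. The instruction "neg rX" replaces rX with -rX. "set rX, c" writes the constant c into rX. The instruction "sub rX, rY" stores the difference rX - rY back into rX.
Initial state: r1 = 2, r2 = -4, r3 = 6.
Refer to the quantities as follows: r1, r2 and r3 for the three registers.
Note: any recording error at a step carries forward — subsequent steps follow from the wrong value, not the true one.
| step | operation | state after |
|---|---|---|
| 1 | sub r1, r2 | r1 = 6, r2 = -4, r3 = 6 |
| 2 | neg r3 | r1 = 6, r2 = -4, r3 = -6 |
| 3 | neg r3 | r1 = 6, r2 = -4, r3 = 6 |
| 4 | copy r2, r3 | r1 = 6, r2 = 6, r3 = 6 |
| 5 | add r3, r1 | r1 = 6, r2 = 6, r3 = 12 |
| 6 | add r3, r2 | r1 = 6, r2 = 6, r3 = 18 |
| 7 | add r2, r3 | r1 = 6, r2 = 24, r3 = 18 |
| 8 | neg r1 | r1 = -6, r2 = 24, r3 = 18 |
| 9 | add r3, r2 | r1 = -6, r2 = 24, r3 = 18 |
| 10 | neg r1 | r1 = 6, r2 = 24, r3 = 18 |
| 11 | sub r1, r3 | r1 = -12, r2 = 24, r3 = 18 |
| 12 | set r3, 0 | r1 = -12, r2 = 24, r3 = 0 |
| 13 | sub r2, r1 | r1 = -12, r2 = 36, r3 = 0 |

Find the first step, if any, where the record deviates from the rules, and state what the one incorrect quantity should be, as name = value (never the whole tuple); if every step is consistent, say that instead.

1. r1 = 2 - -4 = 6 (checks out)
2. r3 = -(6) = -6 (confirmed correct)
3. r3 = -(-6) = 6 (exactly as logged)
4. r2 = 6 (consistent with the record)
5. r3 = 6 + 6 = 12 (agrees with the record)
6. r3 = 12 + 6 = 18 (in agreement)
7. r2 = 6 + 18 = 24 (no discrepancy)
8. r1 = -(6) = -6 (exactly as logged)
9. r3 = 18 + 24 = 42 (first mismatch against the record)
The earliest wrong entry is at step 9: it should read r3 = 42.

step 9, r3 = 42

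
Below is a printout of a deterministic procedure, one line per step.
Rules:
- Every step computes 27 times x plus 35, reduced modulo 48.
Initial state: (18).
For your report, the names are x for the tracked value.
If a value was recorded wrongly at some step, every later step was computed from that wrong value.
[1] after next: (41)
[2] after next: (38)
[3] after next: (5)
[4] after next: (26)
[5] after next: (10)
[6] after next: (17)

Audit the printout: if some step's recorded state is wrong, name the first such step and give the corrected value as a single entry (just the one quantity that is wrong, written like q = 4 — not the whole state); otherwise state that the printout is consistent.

step 1: x = (27*18 + 35) mod 48 = 41 -> checks out
step 2: x = (27*41 + 35) mod 48 = 38 -> confirmed correct
step 3: x = (27*38 + 35) mod 48 = 5 -> agrees with the printout
step 4: x = (27*5 + 35) mod 48 = 26 -> verified
step 5: x = (27*26 + 35) mod 48 = 17 -> the recorded entry deviates here
So the first discrepancy is step 5, where the right value is x = 17.

step 5, x = 17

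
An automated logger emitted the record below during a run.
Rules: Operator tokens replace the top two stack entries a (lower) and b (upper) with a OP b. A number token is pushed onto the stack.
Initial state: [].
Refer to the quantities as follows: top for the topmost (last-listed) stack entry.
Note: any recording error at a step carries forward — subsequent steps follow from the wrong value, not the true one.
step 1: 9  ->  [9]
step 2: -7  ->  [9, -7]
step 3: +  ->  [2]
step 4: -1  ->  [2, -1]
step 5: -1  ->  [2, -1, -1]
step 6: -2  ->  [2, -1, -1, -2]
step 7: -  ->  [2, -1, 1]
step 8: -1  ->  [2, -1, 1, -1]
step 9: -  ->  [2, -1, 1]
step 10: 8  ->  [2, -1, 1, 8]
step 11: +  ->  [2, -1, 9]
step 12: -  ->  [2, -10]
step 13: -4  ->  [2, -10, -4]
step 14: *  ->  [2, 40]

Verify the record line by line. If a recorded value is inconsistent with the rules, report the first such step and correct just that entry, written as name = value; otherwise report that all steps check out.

step 9, top = 2

Step 1: push 9: top = 9 — in agreement.
Step 2: push -7: top = -7 — no discrepancy.
Step 3: 9 + -7 = 2 — agrees with the record.
Step 4: push -1: top = -1 — in agreement.
Step 5: push -1: top = -1 — no discrepancy.
Step 6: push -2: top = -2 — agrees with the record.
Step 7: -1 - -2 = 1 — no discrepancy.
Step 8: push -1: top = -1 — checks out.
Step 9: 1 - -1 = 2 — first mismatch against the record.
First incorrect step: 9; the correct value is top = 2.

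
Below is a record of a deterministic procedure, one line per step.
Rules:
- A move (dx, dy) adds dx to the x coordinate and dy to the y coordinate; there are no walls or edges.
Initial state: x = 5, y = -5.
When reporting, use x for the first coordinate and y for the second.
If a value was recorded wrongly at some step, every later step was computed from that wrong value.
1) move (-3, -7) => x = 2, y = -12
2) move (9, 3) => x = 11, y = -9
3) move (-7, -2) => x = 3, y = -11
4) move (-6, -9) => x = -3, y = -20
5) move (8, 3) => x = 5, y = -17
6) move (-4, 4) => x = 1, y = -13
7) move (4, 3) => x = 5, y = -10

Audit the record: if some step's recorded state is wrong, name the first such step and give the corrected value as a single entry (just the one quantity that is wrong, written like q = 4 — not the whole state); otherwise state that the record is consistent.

step 3, x = 4

step 1: x = 5 + (-3) = 2, y = -5 + (-7) = -12 -> consistent with the record
step 2: x = 2 + (9) = 11, y = -12 + (3) = -9 -> agrees with the record
step 3: x = 11 + (-7) = 4, y = -9 + (-2) = -11 -> this is not what the record shows
That makes step 3 the first incorrect line — x = 4 is what it should show.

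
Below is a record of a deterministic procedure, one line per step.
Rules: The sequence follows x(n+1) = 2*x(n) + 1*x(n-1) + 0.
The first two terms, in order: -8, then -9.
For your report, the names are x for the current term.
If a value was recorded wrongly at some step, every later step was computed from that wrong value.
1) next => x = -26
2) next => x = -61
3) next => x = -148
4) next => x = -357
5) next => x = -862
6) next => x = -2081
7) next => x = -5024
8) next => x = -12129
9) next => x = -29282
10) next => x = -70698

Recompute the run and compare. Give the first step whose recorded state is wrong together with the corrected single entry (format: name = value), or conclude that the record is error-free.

step 10, x = -70693

Recomputing the run from the initial state:
step 1: x = -26
step 2: x = -61
step 3: x = -148
step 4: x = -357
step 5: x = -862
step 6: x = -2081
step 7: x = -5024
step 8: x = -12129
step 9: x = -29282
step 10: x = -70693
The first disagreement with the record is at step 10, where the value should be x = -70693.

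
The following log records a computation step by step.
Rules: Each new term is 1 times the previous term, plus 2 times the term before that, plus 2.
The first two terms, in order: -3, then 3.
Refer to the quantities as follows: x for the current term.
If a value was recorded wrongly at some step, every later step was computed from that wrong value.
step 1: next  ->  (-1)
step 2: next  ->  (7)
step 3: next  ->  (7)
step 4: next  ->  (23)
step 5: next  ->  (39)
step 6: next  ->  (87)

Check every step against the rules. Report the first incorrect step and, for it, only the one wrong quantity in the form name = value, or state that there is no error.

no error

Step 1: x = 1*(3) + (2)*(-3) + (2) = -1 — exactly as logged.
Step 2: x = 1*(-1) + (2)*(3) + (2) = 7 — consistent with the log.
Step 3: x = 1*(7) + (2)*(-1) + (2) = 7 — exactly as logged.
Step 4: x = 1*(7) + (2)*(7) + (2) = 23 — checks out.
Step 5: x = 1*(23) + (2)*(7) + (2) = 39 — verified.
Step 6: x = 1*(39) + (2)*(23) + (2) = 87 — same as recorded.
No step deviates from the rules.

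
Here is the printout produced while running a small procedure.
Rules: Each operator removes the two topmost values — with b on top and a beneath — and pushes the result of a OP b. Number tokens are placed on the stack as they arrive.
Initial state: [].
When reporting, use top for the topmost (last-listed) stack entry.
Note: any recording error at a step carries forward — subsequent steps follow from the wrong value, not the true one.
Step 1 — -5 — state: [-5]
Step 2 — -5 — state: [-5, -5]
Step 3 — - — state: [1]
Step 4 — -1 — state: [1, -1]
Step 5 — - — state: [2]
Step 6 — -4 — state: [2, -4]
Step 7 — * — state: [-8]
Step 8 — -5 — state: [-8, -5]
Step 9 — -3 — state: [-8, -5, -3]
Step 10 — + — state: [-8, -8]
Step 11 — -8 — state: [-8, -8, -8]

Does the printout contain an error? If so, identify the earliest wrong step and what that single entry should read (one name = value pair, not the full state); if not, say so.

Recomputing the run from the initial state:
step 1: [-5]
step 2: [-5, -5]
step 3: [0]
step 4: [0, -1]
step 5: [1]
step 6: [1, -4]
step 7: [-4]
step 8: [-4, -5]
step 9: [-4, -5, -3]
step 10: [-4, -8]
step 11: [-4, -8, -8]
The first disagreement with the printout is at step 3, where the value should be top = 0.

step 3, top = 0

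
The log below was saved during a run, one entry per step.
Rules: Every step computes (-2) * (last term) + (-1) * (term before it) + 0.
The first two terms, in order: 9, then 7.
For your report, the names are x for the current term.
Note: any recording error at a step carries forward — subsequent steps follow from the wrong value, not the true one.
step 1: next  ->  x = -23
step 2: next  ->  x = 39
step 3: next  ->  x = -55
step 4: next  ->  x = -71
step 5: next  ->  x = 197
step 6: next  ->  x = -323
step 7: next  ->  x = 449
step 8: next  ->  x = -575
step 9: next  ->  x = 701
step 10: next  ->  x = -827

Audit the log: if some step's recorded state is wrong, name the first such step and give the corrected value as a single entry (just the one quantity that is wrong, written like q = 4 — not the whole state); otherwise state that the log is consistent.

step 4, x = 71

Step 1: x = -2*(7) + (-1)*(9) + (0) = -23 — same as recorded.
Step 2: x = -2*(-23) + (-1)*(7) + (0) = 39 — checks out.
Step 3: x = -2*(39) + (-1)*(-23) + (0) = -55 — confirmed correct.
Step 4: x = -2*(-55) + (-1)*(39) + (0) = 71 — the log has a different value.
Step 4 is the first one off; corrected, x = 71.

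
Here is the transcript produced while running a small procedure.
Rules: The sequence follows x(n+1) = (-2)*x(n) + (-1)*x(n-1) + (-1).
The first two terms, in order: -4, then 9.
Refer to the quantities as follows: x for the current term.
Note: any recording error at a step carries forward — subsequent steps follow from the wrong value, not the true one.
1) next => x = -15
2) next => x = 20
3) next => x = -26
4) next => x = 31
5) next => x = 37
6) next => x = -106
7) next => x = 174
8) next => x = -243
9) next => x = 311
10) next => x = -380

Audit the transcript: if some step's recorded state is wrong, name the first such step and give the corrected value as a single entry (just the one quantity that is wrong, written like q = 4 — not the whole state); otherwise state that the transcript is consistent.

Recomputing the run from the initial state:
step 1: x = -15
step 2: x = 20
step 3: x = -26
step 4: x = 31
step 5: x = -37
step 6: x = 42
step 7: x = -48
step 8: x = 53
step 9: x = -59
step 10: x = 64
The first disagreement with the transcript is at step 5, where the value should be x = -37.

step 5, x = -37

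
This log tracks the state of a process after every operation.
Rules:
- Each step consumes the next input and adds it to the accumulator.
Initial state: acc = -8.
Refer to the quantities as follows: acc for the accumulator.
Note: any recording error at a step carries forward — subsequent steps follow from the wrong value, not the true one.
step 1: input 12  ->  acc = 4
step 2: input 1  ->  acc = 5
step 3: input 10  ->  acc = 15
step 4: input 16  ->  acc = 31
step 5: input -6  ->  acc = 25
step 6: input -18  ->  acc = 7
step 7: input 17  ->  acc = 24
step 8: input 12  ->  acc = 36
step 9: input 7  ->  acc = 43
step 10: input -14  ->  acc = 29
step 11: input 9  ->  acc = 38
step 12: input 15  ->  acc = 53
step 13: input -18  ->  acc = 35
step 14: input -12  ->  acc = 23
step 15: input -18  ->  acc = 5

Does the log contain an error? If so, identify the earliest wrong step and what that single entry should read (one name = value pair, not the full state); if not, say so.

1. acc = -8 + 12 = 4 (same as recorded)
2. acc = 4 + 1 = 5 (checks out)
3. acc = 5 + 10 = 15 (agrees with the log)
4. acc = 15 + 16 = 31 (verified)
5. acc = 31 + -6 = 25 (no discrepancy)
6. acc = 25 + -18 = 7 (consistent with the log)
7. acc = 7 + 17 = 24 (confirmed correct)
8. acc = 24 + 12 = 36 (consistent with the log)
9. acc = 36 + 7 = 43 (same as recorded)
10. acc = 43 + -14 = 29 (agrees with the log)
11. acc = 29 + 9 = 38 (consistent with the log)
12. acc = 38 + 15 = 53 (confirmed correct)
13. acc = 53 + -18 = 35 (in agreement)
14. acc = 35 + -12 = 23 (consistent with the log)
15. acc = 23 + -18 = 5 (consistent with the log)
All entries verified; no error found.

no error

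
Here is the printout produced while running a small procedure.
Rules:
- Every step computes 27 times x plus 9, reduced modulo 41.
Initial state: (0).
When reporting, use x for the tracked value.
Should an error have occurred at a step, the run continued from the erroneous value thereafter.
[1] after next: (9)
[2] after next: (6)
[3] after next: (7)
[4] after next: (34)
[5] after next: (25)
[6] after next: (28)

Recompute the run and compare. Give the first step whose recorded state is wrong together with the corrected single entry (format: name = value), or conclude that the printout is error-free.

step 1: x = (27*0 + 9) mod 41 = 9 -> exactly as logged
step 2: x = (27*9 + 9) mod 41 = 6 -> same as recorded
step 3: x = (27*6 + 9) mod 41 = 7 -> verified
step 4: x = (27*7 + 9) mod 41 = 34 -> in agreement
step 5: x = (27*34 + 9) mod 41 = 25 -> consistent with the printout
step 6: x = (27*25 + 9) mod 41 = 28 -> checks out
The recomputation confirms every line.

no error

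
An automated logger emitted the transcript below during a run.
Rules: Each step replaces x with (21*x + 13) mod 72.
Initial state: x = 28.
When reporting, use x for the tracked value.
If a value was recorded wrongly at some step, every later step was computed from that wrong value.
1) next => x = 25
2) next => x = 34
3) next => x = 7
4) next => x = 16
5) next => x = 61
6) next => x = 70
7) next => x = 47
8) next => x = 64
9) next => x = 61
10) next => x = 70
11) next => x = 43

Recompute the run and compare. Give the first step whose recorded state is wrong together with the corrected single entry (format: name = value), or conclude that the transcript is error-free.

Recomputing the run from the initial state:
step 1: x = 25
step 2: x = 34
step 3: x = 7
step 4: x = 16
step 5: x = 61
step 6: x = 70
step 7: x = 43
step 8: x = 52
step 9: x = 25
step 10: x = 34
step 11: x = 7
The first disagreement with the transcript is at step 7, where the value should be x = 43.

step 7, x = 43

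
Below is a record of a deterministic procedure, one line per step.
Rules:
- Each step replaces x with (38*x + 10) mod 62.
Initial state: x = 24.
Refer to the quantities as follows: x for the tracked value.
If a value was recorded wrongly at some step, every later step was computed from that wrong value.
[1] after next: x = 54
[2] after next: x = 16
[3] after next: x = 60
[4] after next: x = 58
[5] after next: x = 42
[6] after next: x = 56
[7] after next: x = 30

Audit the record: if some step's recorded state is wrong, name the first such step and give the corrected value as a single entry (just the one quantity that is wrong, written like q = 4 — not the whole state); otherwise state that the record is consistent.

1. x = (38*24 + 10) mod 62 = 54 (no discrepancy)
2. x = (38*54 + 10) mod 62 = 16 (matches)
3. x = (38*16 + 10) mod 62 = 60 (matches)
4. x = (38*60 + 10) mod 62 = 58 (agrees with the record)
5. x = (38*58 + 10) mod 62 = 44 (the entry is off here)
First incorrect step: 5; the correct value is x = 44.

step 5, x = 44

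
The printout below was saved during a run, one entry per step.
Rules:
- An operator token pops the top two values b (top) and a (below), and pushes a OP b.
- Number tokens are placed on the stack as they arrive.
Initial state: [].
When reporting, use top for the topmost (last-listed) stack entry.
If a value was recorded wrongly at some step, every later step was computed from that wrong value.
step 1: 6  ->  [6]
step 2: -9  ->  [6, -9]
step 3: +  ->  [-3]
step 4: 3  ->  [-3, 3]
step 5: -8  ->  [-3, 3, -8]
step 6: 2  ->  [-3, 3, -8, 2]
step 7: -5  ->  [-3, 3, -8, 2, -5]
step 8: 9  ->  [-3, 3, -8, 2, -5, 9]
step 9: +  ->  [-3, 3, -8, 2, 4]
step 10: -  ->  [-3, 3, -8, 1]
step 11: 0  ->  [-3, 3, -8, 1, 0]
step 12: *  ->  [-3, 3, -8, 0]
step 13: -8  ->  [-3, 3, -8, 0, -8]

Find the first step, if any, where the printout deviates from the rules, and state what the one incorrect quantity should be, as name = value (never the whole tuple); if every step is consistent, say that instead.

Recomputing the run from the initial state:
step 1: [6]
step 2: [6, -9]
step 3: [-3]
step 4: [-3, 3]
step 5: [-3, 3, -8]
step 6: [-3, 3, -8, 2]
step 7: [-3, 3, -8, 2, -5]
step 8: [-3, 3, -8, 2, -5, 9]
step 9: [-3, 3, -8, 2, 4]
step 10: [-3, 3, -8, -2]
step 11: [-3, 3, -8, -2, 0]
step 12: [-3, 3, -8, 0]
step 13: [-3, 3, -8, 0, -8]
The first disagreement with the printout is at step 10, where the value should be top = -2.

step 10, top = -2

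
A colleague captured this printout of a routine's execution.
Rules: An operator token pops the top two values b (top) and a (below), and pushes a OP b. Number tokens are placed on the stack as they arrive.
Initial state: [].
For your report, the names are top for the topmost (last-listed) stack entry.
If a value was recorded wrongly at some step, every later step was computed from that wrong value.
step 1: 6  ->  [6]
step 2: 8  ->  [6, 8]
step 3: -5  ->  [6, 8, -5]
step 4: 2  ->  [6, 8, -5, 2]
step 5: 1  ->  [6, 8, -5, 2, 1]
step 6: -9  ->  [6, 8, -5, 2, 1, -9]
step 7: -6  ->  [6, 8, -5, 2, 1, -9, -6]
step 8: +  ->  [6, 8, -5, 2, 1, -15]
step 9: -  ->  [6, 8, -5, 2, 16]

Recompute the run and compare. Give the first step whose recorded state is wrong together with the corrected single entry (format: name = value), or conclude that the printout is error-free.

Recomputing the run from the initial state:
step 1: [6]
step 2: [6, 8]
step 3: [6, 8, -5]
step 4: [6, 8, -5, 2]
step 5: [6, 8, -5, 2, 1]
step 6: [6, 8, -5, 2, 1, -9]
step 7: [6, 8, -5, 2, 1, -9, -6]
step 8: [6, 8, -5, 2, 1, -15]
step 9: [6, 8, -5, 2, 16]
This matches the printout at every step.

no error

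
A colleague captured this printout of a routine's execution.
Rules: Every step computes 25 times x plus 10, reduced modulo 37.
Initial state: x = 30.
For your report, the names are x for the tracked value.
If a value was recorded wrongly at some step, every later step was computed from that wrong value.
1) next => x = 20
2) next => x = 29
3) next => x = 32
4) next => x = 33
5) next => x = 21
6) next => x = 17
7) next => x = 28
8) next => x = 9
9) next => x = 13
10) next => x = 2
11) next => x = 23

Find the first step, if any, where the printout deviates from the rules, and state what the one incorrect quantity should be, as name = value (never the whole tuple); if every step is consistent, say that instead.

Recomputing the run from the initial state:
step 1: x = 20
step 2: x = 29
step 3: x = 32
step 4: x = 33
step 5: x = 21
step 6: x = 17
step 7: x = 28
step 8: x = 7
step 9: x = 0
step 10: x = 10
step 11: x = 1
The first disagreement with the printout is at step 8, where the value should be x = 7.

step 8, x = 7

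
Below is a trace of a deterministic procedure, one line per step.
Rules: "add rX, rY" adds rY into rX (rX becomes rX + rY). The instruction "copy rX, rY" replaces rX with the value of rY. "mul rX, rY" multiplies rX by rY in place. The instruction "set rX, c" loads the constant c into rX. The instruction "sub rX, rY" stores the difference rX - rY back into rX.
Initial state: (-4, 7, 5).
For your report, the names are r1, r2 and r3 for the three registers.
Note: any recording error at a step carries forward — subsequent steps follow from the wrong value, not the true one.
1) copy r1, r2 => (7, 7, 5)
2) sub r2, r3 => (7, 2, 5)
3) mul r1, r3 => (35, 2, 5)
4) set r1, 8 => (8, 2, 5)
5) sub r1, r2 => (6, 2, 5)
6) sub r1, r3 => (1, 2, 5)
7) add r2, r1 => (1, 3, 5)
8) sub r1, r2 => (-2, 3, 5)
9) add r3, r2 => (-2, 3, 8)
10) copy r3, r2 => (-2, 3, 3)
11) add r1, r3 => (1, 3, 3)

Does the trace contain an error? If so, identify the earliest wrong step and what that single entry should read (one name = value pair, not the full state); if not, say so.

no error

step 1: r1 = 7 -> in agreement
step 2: r2 = 7 - 5 = 2 -> matches
step 3: r1 = 7 * 5 = 35 -> in agreement
step 4: r1 = 8 -> confirmed correct
step 5: r1 = 8 - 2 = 6 -> confirmed correct
step 6: r1 = 6 - 5 = 1 -> confirmed correct
step 7: r2 = 2 + 1 = 3 -> no discrepancy
step 8: r1 = 1 - 3 = -2 -> matches
step 9: r3 = 5 + 3 = 8 -> exactly as logged
step 10: r3 = 3 -> same as recorded
step 11: r1 = -2 + 3 = 1 -> checks out
All entries verified; no error found.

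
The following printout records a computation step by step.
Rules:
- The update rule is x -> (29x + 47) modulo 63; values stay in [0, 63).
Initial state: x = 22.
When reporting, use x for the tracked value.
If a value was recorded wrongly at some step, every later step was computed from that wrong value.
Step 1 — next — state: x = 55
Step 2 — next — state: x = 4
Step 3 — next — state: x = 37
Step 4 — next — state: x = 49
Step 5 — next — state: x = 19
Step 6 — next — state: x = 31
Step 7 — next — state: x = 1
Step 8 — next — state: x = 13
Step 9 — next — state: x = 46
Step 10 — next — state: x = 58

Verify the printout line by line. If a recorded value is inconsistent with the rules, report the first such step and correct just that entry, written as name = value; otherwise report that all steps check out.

no error

Step 1: x = (29*22 + 47) mod 63 = 55 — no discrepancy.
Step 2: x = (29*55 + 47) mod 63 = 4 — agrees with the printout.
Step 3: x = (29*4 + 47) mod 63 = 37 — checks out.
Step 4: x = (29*37 + 47) mod 63 = 49 — consistent with the printout.
Step 5: x = (29*49 + 47) mod 63 = 19 — no discrepancy.
Step 6: x = (29*19 + 47) mod 63 = 31 — confirmed correct.
Step 7: x = (29*31 + 47) mod 63 = 1 — checks out.
Step 8: x = (29*1 + 47) mod 63 = 13 — matches.
Step 9: x = (29*13 + 47) mod 63 = 46 — no discrepancy.
Step 10: x = (29*46 + 47) mod 63 = 58 — in agreement.
All steps check out; nothing to correct.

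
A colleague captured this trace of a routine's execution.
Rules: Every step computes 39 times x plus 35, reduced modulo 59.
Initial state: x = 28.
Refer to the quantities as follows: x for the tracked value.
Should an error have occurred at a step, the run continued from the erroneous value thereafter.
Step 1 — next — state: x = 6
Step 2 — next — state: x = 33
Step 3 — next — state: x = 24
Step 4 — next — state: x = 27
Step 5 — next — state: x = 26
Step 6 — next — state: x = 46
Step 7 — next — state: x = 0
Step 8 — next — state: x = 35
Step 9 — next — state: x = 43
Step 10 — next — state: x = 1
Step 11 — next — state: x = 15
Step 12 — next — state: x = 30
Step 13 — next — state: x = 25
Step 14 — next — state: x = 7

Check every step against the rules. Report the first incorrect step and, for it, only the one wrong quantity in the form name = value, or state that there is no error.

no error

1. x = (39*28 + 35) mod 59 = 6 (matches)
2. x = (39*6 + 35) mod 59 = 33 (same as recorded)
3. x = (39*33 + 35) mod 59 = 24 (confirmed correct)
4. x = (39*24 + 35) mod 59 = 27 (confirmed correct)
5. x = (39*27 + 35) mod 59 = 26 (confirmed correct)
6. x = (39*26 + 35) mod 59 = 46 (confirmed correct)
7. x = (39*46 + 35) mod 59 = 0 (no discrepancy)
8. x = (39*0 + 35) mod 59 = 35 (confirmed correct)
9. x = (39*35 + 35) mod 59 = 43 (same as recorded)
10. x = (39*43 + 35) mod 59 = 1 (consistent with the trace)
11. x = (39*1 + 35) mod 59 = 15 (exactly as logged)
12. x = (39*15 + 35) mod 59 = 30 (exactly as logged)
13. x = (39*30 + 35) mod 59 = 25 (same as recorded)
14. x = (39*25 + 35) mod 59 = 7 (checks out)
Each recorded entry agrees with the recomputation.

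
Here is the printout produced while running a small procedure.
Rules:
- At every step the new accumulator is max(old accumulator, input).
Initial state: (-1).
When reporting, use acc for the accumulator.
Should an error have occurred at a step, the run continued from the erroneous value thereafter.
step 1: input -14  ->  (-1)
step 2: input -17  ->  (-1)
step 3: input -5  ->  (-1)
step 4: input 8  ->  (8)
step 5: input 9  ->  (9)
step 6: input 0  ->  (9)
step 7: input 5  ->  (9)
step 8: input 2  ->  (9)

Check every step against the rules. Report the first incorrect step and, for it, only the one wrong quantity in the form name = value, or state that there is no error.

no error

Step 1: acc = max(-1, -14) = -1 — matches.
Step 2: acc = max(-1, -17) = -1 — same as recorded.
Step 3: acc = max(-1, -5) = -1 — checks out.
Step 4: acc = max(-1, 8) = 8 — same as recorded.
Step 5: acc = max(8, 9) = 9 — confirmed correct.
Step 6: acc = max(9, 0) = 9 — consistent with the printout.
Step 7: acc = max(9, 5) = 9 — verified.
Step 8: acc = max(9, 2) = 9 — exactly as logged.
Every step is consistent.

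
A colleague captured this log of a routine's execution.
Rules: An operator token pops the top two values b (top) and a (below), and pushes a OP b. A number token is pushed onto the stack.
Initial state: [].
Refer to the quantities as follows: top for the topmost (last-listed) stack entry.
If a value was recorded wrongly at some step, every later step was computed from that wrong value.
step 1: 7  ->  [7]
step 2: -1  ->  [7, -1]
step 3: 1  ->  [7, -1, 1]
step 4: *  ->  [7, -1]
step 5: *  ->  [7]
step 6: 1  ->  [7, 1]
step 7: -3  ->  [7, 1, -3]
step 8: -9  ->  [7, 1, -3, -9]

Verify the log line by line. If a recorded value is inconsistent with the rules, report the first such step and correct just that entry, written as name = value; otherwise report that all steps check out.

step 5, top = -7

Recomputing the run from the initial state:
step 1: [7]
step 2: [7, -1]
step 3: [7, -1, 1]
step 4: [7, -1]
step 5: [-7]
step 6: [-7, 1]
step 7: [-7, 1, -3]
step 8: [-7, 1, -3, -9]
The first disagreement with the log is at step 5, where the value should be top = -7.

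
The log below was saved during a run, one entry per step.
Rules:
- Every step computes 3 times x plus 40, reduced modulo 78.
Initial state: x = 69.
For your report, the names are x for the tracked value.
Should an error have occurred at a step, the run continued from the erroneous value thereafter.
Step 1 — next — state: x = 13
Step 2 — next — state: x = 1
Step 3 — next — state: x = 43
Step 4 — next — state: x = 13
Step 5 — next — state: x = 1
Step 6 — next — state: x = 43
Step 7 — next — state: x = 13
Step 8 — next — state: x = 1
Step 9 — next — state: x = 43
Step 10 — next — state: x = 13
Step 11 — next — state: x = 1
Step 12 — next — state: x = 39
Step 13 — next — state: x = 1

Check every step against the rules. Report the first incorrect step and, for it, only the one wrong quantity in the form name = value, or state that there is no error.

Step 1: x = (3*69 + 40) mod 78 = 13 — in agreement.
Step 2: x = (3*13 + 40) mod 78 = 1 — no discrepancy.
Step 3: x = (3*1 + 40) mod 78 = 43 — verified.
Step 4: x = (3*43 + 40) mod 78 = 13 — exactly as logged.
Step 5: x = (3*13 + 40) mod 78 = 1 — matches.
Step 6: x = (3*1 + 40) mod 78 = 43 — exactly as logged.
Step 7: x = (3*43 + 40) mod 78 = 13 — verified.
Step 8: x = (3*13 + 40) mod 78 = 1 — no discrepancy.
Step 9: x = (3*1 + 40) mod 78 = 43 — verified.
Step 10: x = (3*43 + 40) mod 78 = 13 — consistent with the log.
Step 11: x = (3*13 + 40) mod 78 = 1 — no discrepancy.
Step 12: x = (3*1 + 40) mod 78 = 43 — the log has a different value.
The earliest wrong entry is at step 12: it should read x = 43.

step 12, x = 43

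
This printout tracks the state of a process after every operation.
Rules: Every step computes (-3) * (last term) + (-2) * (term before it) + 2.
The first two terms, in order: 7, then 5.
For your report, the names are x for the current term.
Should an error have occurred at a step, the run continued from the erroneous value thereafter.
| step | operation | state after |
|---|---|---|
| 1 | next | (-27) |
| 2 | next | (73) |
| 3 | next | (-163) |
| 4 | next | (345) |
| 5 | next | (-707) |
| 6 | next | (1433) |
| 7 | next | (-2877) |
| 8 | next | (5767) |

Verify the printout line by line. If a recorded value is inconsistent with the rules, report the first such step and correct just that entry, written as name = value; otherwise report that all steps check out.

step 7, x = -2883

Step 1: x = -3*(5) + (-2)*(7) + (2) = -27 — in agreement.
Step 2: x = -3*(-27) + (-2)*(5) + (2) = 73 — confirmed correct.
Step 3: x = -3*(73) + (-2)*(-27) + (2) = -163 — checks out.
Step 4: x = -3*(-163) + (-2)*(73) + (2) = 345 — verified.
Step 5: x = -3*(345) + (-2)*(-163) + (2) = -707 — confirmed correct.
Step 6: x = -3*(-707) + (-2)*(345) + (2) = 1433 — checks out.
Step 7: x = -3*(1433) + (-2)*(-707) + (2) = -2883 — a discrepancy with the printout.
The audit stops at step 7: the recorded entry is wrong and should be x = -2883.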